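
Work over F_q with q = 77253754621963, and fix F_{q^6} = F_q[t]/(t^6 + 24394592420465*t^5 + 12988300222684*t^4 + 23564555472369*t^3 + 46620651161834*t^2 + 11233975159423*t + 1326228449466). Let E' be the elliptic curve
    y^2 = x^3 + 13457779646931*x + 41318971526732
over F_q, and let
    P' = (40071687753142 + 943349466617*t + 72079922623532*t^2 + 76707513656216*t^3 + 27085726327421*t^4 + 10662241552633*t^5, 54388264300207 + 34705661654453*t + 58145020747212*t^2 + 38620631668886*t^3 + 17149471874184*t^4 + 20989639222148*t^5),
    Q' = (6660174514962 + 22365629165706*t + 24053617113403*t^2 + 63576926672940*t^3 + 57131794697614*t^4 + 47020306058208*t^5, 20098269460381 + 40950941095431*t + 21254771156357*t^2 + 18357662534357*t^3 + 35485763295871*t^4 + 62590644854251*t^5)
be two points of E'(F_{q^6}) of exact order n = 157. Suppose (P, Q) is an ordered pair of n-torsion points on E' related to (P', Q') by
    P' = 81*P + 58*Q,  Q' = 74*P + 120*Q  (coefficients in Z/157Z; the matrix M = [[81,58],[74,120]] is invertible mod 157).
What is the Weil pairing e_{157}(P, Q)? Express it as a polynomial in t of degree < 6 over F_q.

69023471435774 + 61168941592352*t + 51479545933316*t^2 + 57718812726083*t^3 + 22195161782378*t^4 + 20488230169774*t^5

Under M = [[81,58],[74,120]] in GL_2(Z/157), e_{157}(P',Q') = e_{157}(P,Q)^(81*120-58*74 mod 157).
Inverting 90 mod 157: 82. Thus e_{157}(P,Q) = e(P',Q')^{82}.
8-bit Miller (10011101) on E'/F_{77253754621963} with a'=13457779646931, b'=41318971526732: accumulate tangent/chord ratios at Q'+S and P'+S'.
So e_{157}(P',Q') = 23759883301550 + 74778173704607*t + 22312108108936*t^2 + 53916529867725*t^3 + 72930672909709*t^4 + 23305544874051*t^5.
Raise to 82: e(P,Q) = 69023471435774 + 61168941592352*t + 51479545933316*t^2 + 57718812726083*t^3 + 22195161782378*t^4 + 20488230169774*t^5 in mu_{157}.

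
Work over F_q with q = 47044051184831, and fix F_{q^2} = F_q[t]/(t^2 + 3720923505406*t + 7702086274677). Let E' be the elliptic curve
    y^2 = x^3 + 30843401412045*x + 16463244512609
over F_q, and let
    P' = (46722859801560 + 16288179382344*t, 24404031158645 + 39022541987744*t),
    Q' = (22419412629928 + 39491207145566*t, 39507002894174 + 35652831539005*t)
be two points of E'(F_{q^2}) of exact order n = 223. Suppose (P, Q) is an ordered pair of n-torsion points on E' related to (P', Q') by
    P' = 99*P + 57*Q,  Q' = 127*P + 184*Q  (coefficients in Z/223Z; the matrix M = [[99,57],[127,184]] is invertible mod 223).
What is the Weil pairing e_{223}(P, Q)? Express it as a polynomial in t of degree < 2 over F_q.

27686612488166 + 17897945849243*t

Under M = [[99,57],[127,184]] in GL_2(Z/223), e_{223}(P',Q') = e_{223}(P,Q)^(99*184-57*127 mod 223).
So e_{223}(P,Q) = e_{223}(P',Q')^{58}, since 50*58 = 1 mod 223.
Build f_{223,P'} and f_{223,Q'} via the 8-bit ladder of 223=11011111_2; evaluate at shifted divisors; quotient in F_{47044051184831^2}.
e_{223}(P',Q') = 37942464724343 + 44013766247528*t.
Raise to 58: e(P,Q) = 27686612488166 + 17897945849243*t in mu_{223}.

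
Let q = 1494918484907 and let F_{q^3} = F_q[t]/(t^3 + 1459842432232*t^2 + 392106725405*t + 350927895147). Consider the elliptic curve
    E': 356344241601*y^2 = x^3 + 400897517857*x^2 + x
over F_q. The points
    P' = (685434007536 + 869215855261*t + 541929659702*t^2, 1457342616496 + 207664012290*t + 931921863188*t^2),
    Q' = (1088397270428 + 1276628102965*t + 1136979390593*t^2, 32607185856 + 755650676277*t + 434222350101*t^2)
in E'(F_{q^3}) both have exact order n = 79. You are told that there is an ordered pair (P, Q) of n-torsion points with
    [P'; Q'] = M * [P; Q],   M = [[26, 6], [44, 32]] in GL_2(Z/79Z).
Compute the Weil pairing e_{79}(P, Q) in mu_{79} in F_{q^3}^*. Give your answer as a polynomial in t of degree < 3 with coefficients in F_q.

1476420527706 + 502873219136*t + 1483876272631*t^2

Alternating bilinearity on E[79] (values in mu_{79} in F_{1494918484907^3}) gives e(P',Q') = e(P,Q)^det(M).
So e_{79}(P,Q) = e_{79}(P',Q')^{58}, since 15*58 = 1 mod 79.
Undo Montgomery via alpha=488982421955, beta=607546325370: (a',b')=(1400404183924,525704727466) over F_{1494918484907}.
Miller loop for e_{79} over F_{1494918484907^3}: bits of 79 = 1001111; 6 double steps + 4 add steps, l/v at each.
Miller gives e_{79}(P',Q') = 259583023023 + 900655789413*t + 100397985795*t^2 in F_{1494918484907^3}.
Thus e_{79}(P,Q) = 1476420527706 + 502873219136*t + 1483876272631*t^2.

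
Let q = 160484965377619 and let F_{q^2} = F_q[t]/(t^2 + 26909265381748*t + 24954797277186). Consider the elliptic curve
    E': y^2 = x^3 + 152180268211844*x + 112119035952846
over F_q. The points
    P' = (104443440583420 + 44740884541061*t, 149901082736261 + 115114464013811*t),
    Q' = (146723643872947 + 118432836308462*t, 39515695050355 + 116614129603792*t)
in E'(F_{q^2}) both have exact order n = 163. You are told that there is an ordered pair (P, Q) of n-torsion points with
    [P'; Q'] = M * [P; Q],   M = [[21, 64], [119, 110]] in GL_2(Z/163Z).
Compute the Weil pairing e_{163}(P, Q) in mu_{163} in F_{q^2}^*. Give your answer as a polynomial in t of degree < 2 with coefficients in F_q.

Alternating bilinearity on E[163] (values in mu_{163} in F_{160484965377619^2}) gives e(P',Q') = e(P,Q)^det(M).
21*110 - 64*119 = -5306; reduced mod 163: det = 73, inverse 67.
n = 163 = (10100011)_2 (8 bits, wt 4); accumulate f_{163,P'}(Q'+S)/f_{163,P'}(S) along the 7-step ladder.
So e_{163}(P',Q') = 147116919695849 + 60439396514430*t.
Finally e_{163}(P,Q) = 146802534098142 + 116400011974839*t.

146802534098142 + 116400011974839*t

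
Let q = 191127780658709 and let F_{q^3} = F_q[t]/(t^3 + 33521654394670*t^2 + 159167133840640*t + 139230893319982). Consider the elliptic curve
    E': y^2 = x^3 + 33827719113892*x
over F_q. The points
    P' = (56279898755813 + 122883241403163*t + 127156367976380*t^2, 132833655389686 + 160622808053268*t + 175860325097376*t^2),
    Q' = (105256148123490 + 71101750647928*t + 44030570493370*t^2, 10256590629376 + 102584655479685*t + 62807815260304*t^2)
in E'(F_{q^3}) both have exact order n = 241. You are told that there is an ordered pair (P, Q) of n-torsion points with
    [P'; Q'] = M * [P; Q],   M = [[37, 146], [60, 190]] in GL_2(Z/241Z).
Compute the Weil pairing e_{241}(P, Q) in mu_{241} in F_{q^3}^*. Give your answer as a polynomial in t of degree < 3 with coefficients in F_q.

80302178373549 + 137722825212733*t + 5839696639213*t^2

Since e_{241}(P,P)=e_{241}(Q,Q)=1 and e_{241}(Q,P)=e_{241}(P,Q)^{-1}, expanding e_{241}(37*P + 146*Q,60*P + 190*Q) leaves e(P,Q)^det(M).
37*190 - 146*60 = -1730; reduced mod 241: det = 198, inverse 28.
Build f_{241,P'} and f_{241,Q'} via the 8-bit ladder of 241=11110001_2; evaluate at shifted divisors; quotient in F_{191127780658709^3}.
Miller gives e_{241}(P',Q') = 140969280825893 + 90775121802828*t + 81521758662564*t^2 in F_{191127780658709^3}.
Hence e(P,Q) = 80302178373549 + 137722825212733*t + 5839696639213*t^2 in F_{191127780658709^3}^*.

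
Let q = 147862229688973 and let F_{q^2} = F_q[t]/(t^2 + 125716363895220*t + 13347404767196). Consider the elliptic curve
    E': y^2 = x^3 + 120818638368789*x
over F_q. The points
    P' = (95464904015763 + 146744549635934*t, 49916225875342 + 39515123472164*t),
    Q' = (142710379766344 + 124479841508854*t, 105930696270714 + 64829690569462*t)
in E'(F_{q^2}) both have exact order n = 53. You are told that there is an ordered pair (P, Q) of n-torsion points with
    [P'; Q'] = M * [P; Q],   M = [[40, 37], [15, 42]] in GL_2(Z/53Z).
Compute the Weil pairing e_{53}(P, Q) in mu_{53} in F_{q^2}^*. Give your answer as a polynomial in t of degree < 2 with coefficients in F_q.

65736824708291 + 33696286805082*t

Since e_{53}(P,P)=e_{53}(Q,Q)=1 and e_{53}(Q,P)=e_{53}(P,Q)^{-1}, expanding e_{53}(40*P + 37*Q,15*P + 42*Q) leaves e(P,Q)^det(M).
40*42 - 37*15 = 1125; reduced mod 53: det = 12, inverse 31.
Build f_{53,P'} and f_{53,Q'} via the 6-bit ladder of 53=110101_2; evaluate at shifted divisors; quotient in F_{147862229688973^2}.
Miller gives e_{53}(P',Q') = 87742248263218 + 66007270976903*t in F_{147862229688973^2}.
Thus e_{53}(P,Q) = 65736824708291 + 33696286805082*t.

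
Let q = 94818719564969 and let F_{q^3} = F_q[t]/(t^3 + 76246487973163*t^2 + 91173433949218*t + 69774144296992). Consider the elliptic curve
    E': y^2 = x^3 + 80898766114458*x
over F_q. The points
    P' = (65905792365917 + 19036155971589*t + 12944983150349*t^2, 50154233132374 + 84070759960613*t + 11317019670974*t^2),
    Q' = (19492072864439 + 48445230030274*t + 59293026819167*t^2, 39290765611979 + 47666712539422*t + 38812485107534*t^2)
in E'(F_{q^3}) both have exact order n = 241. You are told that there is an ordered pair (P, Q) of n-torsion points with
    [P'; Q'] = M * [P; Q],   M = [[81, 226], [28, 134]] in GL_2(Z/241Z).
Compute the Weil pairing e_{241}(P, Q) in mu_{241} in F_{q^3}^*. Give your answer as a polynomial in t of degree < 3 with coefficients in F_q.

54167603611649 + 56194616032543*t + 78988267505845*t^2

The 241-Weil pairing on E[241] over F_{94818719564969} is alternating-bilinear: e_{241}(P',Q') = e_{241}(P,Q)^det(M).
81*134 - 226*28 = 4526; reduced mod 241: det = 188, inverse 50.
Miller loop for e_{241} over F_{94818719564969^3}: bits of 241 = 11110001; 7 double steps + 4 add steps, l/v at each.
Miller gives e_{241}(P',Q') = 56098093894759 + 3895256892652*t + 85753731044341*t^2 in F_{94818719564969^3}.
Raise to 50: e(P,Q) = 54167603611649 + 56194616032543*t + 78988267505845*t^2 in mu_{241}.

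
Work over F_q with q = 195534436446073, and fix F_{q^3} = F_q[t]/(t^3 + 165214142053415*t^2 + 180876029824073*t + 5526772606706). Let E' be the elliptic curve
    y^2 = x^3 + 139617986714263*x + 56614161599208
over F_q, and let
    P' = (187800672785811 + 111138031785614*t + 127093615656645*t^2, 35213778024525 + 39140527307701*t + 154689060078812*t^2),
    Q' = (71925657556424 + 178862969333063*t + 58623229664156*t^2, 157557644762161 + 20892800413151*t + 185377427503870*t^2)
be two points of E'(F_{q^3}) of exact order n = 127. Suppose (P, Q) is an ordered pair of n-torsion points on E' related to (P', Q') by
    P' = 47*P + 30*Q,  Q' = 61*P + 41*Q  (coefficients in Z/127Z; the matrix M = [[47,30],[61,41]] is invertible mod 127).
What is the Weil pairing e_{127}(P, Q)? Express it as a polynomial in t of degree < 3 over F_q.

50415948650024 + 92063776572999*t + 31219499589103*t^2

e_{127} is bilinear + alternating on E[127], so e_{127}(47*P + 30*Q, 61*P + 41*Q) = e_{127}(P,Q)^(47*41-30*61).
det(M) mod 127 = 97; its inverse in (Z/127)^* is 55 (check: 97*55 mod 127 = 1).
Build f_{127,P'} and f_{127,Q'} via the 7-bit ladder of 127=1111111_2; evaluate at shifted divisors; quotient in F_{195534436446073^3}.
f_P(D_Q)/f_Q(D_P) = 151861801230638 + 3395336972686*t + 44449882722967*t^2.
(151861801230638 + 3395336972686*t + 44449882722967*t^2)^{55} mod (195534436446073,f) = 50415948650024 + 92063776572999*t + 31219499589103*t^2.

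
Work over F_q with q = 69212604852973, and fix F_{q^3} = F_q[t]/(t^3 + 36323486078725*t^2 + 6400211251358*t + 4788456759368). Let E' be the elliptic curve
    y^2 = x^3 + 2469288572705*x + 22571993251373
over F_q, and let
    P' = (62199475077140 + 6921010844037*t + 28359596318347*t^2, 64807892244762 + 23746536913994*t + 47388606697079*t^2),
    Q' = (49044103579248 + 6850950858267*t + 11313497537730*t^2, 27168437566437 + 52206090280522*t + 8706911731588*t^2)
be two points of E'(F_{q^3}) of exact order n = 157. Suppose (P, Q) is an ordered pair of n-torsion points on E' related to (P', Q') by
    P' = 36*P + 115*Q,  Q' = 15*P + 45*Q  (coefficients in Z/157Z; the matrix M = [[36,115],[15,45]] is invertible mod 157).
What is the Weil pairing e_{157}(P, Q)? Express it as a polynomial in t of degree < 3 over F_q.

e_{157}(aP+bQ,cP+dQ) = e_{157}(P,Q)^(ad-bc); with (a,b,c,d)=(36,115,15,45) this gives the det-157 law.
So e_{157}(P,Q) = e_{157}(P',Q')^{154}, since 52*154 = 1 mod 157.
Miller loop for e_{157} over F_{69212604852973^3}: bits of 157 = 10011101; 7 double steps + 4 add steps, l/v at each.
f_P(D_Q)/f_Q(D_P) = 51044368114199 + 20582836971330*t + 32522739527536*t^2.
Hence e(P,Q) = 5399902117205 + 10827056136595*t + 6815939002256*t^2 in F_{69212604852973^3}^*.

5399902117205 + 10827056136595*t + 6815939002256*t^2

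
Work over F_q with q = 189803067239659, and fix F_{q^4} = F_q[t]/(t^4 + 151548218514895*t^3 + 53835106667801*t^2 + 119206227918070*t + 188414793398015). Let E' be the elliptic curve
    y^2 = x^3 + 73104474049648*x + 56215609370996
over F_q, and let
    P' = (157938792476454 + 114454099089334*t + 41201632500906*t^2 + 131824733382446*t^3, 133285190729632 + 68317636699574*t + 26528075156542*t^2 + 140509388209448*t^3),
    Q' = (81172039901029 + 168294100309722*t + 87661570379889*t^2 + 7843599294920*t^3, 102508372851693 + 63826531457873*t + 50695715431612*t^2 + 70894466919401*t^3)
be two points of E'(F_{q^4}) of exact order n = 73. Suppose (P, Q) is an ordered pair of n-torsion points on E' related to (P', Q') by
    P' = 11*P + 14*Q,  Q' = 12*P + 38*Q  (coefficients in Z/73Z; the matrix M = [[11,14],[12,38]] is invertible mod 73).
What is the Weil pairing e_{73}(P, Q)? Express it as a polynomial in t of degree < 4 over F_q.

e_{73} is bilinear + alternating on E[73], so e_{73}(11*P + 14*Q, 12*P + 38*Q) = e_{73}(P,Q)^(11*38-14*12).
Hence e(P,Q) = e(P',Q')^{33} where 33 = 31^{-1} mod 73.
7-bit Miller (1001001) on E'/F_{189803067239659} with a'=73104474049648, b'=56215609370996: accumulate tangent/chord ratios at Q'+S and P'+S'.
Miller gives e_{73}(P',Q') = 54038771780067 + 83143776739696*t + 41874641869988*t^2 + 5790226376197*t^3 in F_{189803067239659^4}.
Thus e_{73}(P,Q) = 947861043483 + 37685842186032*t + 72871279016608*t^2 + 25611057564819*t^3.

947861043483 + 37685842186032*t + 72871279016608*t^2 + 25611057564819*t^3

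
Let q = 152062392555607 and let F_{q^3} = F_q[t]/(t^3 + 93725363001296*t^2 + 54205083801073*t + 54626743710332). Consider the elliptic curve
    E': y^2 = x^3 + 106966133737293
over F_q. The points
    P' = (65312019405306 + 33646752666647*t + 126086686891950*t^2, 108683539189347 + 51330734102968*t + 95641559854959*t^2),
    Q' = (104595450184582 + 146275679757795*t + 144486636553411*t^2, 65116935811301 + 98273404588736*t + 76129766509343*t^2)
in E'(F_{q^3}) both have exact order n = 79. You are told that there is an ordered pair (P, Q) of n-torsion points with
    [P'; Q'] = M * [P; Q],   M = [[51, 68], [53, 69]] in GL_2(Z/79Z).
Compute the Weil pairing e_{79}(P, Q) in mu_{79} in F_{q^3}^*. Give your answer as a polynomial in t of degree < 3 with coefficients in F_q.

96372622690304 + 52211466010314*t + 111718352341461*t^2

The 79-Weil pairing on E[79] over F_{152062392555607} is alternating-bilinear: e_{79}(P',Q') = e_{79}(P,Q)^det(M).
det(M) mod 79 = 73; its inverse in (Z/79)^* is 13 (check: 73*13 mod 79 = 1).
Run Miller on y^2=x^3+106966133737293 over F_{152062392555607}: ladder 1001111 (7 bits); e = f_P(D_Q)/f_Q(D_P).
Miller gives e_{79}(P',Q') = 61164426118377 + 150401551601668*t + 1494061348779*t^2 in F_{152062392555607^3}.
Thus e_{79}(P,Q) = 96372622690304 + 52211466010314*t + 111718352341461*t^2.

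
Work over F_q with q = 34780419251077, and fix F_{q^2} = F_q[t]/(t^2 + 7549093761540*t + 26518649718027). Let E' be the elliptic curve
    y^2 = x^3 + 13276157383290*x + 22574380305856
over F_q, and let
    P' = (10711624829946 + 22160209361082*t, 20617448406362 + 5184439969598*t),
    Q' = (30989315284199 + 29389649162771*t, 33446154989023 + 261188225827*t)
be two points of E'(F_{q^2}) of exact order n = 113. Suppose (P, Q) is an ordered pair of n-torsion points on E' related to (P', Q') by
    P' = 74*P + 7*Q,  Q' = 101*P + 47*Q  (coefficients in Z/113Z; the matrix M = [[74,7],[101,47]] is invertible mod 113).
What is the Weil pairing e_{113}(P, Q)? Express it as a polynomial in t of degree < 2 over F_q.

Alternating bilinearity on E[113] (values in mu_{113} in F_{34780419251077^2}) gives e(P',Q') = e(P,Q)^det(M).
Inverting 59 mod 113: 23. Thus e_{113}(P,Q) = e(P',Q')^{23}.
7-bit Miller (1110001) on E'/F_{34780419251077} with a'=13276157383290, b'=22574380305856: accumulate tangent/chord ratios at Q'+S and P'+S'.
So e_{113}(P',Q') = 3490104180031 + 25427186085213*t.
e_{113}(P,Q) = (3490104180031 + 25427186085213*t)^{23} = 10222633470200 + 24361074157895*t.

10222633470200 + 24361074157895*t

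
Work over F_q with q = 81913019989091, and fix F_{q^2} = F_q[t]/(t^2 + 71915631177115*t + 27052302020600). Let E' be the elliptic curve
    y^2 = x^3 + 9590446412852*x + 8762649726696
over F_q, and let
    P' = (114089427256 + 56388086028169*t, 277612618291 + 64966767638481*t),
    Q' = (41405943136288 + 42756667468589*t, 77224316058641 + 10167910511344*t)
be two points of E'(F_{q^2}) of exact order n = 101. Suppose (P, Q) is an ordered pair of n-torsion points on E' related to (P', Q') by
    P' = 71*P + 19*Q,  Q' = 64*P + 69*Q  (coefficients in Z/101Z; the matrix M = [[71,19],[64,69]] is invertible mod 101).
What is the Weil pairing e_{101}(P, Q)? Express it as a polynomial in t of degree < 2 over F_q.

Alternating bilinearity on E[101] (values in mu_{101} in F_{81913019989091^2}) gives e(P',Q') = e(P,Q)^det(M).
So e_{101}(P,Q) = e_{101}(P',Q')^{43}, since 47*43 = 1 mod 101.
n = 101 = (1100101)_2 (7 bits, wt 4); accumulate f_{101,P'}(Q'+S)/f_{101,P'}(S) along the 6-step ladder.
Miller gives e_{101}(P',Q') = 27956322541087 + 5623059977098*t in F_{81913019989091^2}.
Raise to 43: e(P,Q) = 55879370814395 + 31054639362630*t in mu_{101}.

55879370814395 + 31054639362630*t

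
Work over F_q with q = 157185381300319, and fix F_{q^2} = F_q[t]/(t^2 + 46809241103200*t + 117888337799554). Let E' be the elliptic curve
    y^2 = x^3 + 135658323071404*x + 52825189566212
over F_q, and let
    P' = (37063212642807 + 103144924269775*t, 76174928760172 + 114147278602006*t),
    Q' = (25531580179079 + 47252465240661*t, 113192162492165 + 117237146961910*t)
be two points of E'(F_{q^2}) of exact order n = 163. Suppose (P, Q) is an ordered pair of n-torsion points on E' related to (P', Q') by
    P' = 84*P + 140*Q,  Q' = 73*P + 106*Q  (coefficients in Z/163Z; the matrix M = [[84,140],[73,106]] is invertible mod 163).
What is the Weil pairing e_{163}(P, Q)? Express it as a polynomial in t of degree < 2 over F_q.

Alternating bilinearity on E[163] (values in mu_{163} in F_{157185381300319^2}) gives e(P',Q') = e(P,Q)^det(M).
Inverting 151 mod 163: 95. Thus e_{163}(P,Q) = e(P',Q')^{95}.
Build f_{163,P'} and f_{163,Q'} via the 8-bit ladder of 163=10100011_2; evaluate at shifted divisors; quotient in F_{157185381300319^2}.
f_P(D_Q)/f_Q(D_P) = 117115455585485 + 103105589019990*t.
Thus e_{163}(P,Q) = 148379435396435 + 35400623280626*t.

148379435396435 + 35400623280626*t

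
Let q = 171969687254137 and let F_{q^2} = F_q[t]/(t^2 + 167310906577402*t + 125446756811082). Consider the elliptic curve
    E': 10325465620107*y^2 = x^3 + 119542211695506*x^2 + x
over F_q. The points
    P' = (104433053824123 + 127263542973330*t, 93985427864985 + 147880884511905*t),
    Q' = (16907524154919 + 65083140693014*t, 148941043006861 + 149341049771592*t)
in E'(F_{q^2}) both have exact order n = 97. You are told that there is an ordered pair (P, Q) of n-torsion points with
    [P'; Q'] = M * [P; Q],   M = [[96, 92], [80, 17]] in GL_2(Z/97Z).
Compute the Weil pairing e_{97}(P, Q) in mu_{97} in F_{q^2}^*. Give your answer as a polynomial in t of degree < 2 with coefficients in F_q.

The 97-Weil pairing on E[97] over F_{171969687254137} is alternating-bilinear: e_{97}(P',Q') = e_{97}(P,Q)^det(M).
det(M) mod 97 = 92; its inverse in (Z/97)^* is 58 (check: 92*58 mod 97 = 1).
Undo Montgomery via alpha=141283414910897, beta=22757876905202: (a',b')=(15693383808682,71235391589038) over F_{171969687254137}.
Build f_{97,P'} and f_{97,Q'} via the 7-bit ladder of 97=1100001_2; evaluate at shifted divisors; quotient in F_{171969687254137^2}.
Miller gives e_{97}(P',Q') = 24340651137659 + 49311906157451*t in F_{171969687254137^2}.
(24340651137659 + 49311906157451*t)^{58} mod (171969687254137,f) = 25630799647283 + 119189116674612*t.

25630799647283 + 119189116674612*t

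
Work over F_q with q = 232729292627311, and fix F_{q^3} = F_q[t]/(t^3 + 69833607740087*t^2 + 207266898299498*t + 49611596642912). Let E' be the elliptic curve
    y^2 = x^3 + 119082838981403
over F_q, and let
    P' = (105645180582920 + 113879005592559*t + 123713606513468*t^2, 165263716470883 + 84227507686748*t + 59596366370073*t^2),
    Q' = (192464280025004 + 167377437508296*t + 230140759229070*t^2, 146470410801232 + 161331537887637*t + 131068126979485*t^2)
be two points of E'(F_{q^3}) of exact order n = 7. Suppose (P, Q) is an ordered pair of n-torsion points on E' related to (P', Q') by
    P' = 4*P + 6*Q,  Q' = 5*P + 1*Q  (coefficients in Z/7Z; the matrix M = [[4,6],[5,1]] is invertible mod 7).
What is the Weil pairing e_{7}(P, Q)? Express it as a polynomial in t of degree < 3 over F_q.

e_{7} is bilinear + alternating on E[7], so e_{7}(4*P + 6*Q, 5*P + 1*Q) = e_{7}(P,Q)^(4*1-6*5).
det(M) mod 7 = 2; its inverse in (Z/7)^* is 4 (check: 2*4 mod 7 = 1).
Double-and-add over 111: 3-1 doublings, 3-1 additions; each step l_{T,T}/v_{2T} or l_{T,P'}/v at Q'+S for random S.
The quotient is 162499552657297 + 91087886504742*t + 164935832786892*t^2.
e_{7}(P,Q) = (162499552657297 + 91087886504742*t + 164935832786892*t^2)^{4} = 223626801567536 + 58561155097026*t + 43494869778040*t^2.

223626801567536 + 58561155097026*t + 43494869778040*t^2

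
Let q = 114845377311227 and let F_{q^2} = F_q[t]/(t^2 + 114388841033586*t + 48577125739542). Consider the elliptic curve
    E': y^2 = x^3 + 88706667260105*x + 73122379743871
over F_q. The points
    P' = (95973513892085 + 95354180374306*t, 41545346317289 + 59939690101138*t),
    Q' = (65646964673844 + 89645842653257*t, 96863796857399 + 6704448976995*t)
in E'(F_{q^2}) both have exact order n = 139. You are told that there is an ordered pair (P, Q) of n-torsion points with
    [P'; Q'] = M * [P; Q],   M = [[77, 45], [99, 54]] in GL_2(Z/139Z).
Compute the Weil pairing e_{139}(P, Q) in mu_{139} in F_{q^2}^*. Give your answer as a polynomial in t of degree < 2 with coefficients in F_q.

e_{139}(aP+bQ,cP+dQ) = e_{139}(P,Q)^(ad-bc); with (a,b,c,d)=(77,45,99,54) this gives the det-139 law.
So e_{139}(P,Q) = e_{139}(P',Q')^{117}, since 120*117 = 1 mod 139.
8-bit Miller (10001011) on E'/F_{114845377311227} with a'=88706667260105, b'=73122379743871: accumulate tangent/chord ratios at Q'+S and P'+S'.
So e_{139}(P',Q') = 6339750962805 + 105202414043047*t.
Raise to 117: e(P,Q) = 114064737470588 + 48458448979506*t in mu_{139}.

114064737470588 + 48458448979506*t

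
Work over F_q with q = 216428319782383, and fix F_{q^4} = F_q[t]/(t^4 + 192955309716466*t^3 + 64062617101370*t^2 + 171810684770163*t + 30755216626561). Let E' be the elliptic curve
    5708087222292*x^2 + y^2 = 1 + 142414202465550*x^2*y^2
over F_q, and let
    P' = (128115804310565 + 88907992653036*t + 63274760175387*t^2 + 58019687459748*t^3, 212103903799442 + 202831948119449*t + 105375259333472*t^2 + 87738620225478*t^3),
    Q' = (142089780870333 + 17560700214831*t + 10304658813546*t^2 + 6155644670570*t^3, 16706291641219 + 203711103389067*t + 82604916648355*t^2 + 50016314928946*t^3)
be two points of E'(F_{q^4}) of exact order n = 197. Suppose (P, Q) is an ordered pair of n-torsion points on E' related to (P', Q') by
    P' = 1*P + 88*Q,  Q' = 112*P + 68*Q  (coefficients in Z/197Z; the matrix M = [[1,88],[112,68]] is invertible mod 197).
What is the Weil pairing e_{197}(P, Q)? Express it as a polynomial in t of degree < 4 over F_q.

154722561658556 + 197024532935945*t + 101859131754672*t^2 + 14700649438719*t^3

The 197-Weil pairing on E[197] over F_{216428319782383} is alternating-bilinear: e_{197}(P',Q') = e_{197}(P,Q)^det(M).
Inverting 62 mod 197: 143. Thus e_{197}(P,Q) = e(P',Q')^{143}.
Edwards a_E,d_E -> Montgomery A=65781016804741,B=44565913902003 -> Weierstrass 104276910488402,16700487694882 via alpha=24687048281307,beta=74037631080377.
n = 197 = (11000101)_2 (8 bits, wt 4); accumulate f_{197,P'}(Q'+S)/f_{197,P'}(S) along the 7-step ladder.
e_{197}(P',Q') = 21120328973739 + 93750961248246*t + 35449408942741*t^2 + 127252248439152*t^3.
Raise to 143: e(P,Q) = 154722561658556 + 197024532935945*t + 101859131754672*t^2 + 14700649438719*t^3 in mu_{197}.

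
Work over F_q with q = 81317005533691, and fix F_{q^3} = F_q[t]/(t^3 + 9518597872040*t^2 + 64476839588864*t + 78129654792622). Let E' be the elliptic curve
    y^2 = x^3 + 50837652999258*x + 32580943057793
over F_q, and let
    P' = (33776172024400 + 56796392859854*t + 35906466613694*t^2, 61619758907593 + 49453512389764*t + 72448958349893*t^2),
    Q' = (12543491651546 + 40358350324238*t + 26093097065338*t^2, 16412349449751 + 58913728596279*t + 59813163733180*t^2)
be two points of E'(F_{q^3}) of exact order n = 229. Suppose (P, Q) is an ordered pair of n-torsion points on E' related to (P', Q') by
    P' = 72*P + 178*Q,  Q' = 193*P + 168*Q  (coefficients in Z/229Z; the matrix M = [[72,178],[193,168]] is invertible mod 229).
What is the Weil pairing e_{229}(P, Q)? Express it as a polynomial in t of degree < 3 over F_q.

80390494836156 + 72052652195403*t + 33147612577740*t^2

e_{229}(aP+bQ,cP+dQ) = e_{229}(P,Q)^(ad-bc); with (a,b,c,d)=(72,178,193,168) this gives the det-229 law.
So e_{229}(P,Q) = e_{229}(P',Q')^{173}, since 184*173 = 1 mod 229.
n = 229 = (11100101)_2 (8 bits, wt 5); accumulate f_{229,P'}(Q'+S)/f_{229,P'}(S) along the 7-step ladder.
Result: e(P',Q') = 80683633085426 + 68585881753701*t + 65806852174231*t^2.
Hence e(P,Q) = 80390494836156 + 72052652195403*t + 33147612577740*t^2 in F_{81317005533691^3}^*.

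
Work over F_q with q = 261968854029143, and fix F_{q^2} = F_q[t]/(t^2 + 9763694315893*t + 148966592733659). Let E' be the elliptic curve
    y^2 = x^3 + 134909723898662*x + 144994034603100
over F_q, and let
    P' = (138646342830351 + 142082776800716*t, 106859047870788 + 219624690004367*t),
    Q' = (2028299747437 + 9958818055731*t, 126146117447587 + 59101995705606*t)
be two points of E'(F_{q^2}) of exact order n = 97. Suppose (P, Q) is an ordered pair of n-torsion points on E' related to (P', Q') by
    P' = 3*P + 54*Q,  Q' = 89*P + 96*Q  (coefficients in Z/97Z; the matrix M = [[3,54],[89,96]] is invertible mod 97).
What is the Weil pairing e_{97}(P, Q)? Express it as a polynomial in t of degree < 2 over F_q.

66935297879537 + 174675559076481*t

e_{97}(aP+bQ,cP+dQ) = e_{97}(P,Q)^(ad-bc); with (a,b,c,d)=(3,54,89,96) this gives the det-97 law.
det(M) mod 97 = 41; its inverse in (Z/97)^* is 71 (check: 41*71 mod 97 = 1).
7-bit Miller (1100001) on E'/F_{261968854029143} with a'=134909723898662, b'=144994034603100: accumulate tangent/chord ratios at Q'+S and P'+S'.
The quotient is 203405988554076 + 146380425727125*t.
Hence e(P,Q) = 66935297879537 + 174675559076481*t in F_{261968854029143^2}^*.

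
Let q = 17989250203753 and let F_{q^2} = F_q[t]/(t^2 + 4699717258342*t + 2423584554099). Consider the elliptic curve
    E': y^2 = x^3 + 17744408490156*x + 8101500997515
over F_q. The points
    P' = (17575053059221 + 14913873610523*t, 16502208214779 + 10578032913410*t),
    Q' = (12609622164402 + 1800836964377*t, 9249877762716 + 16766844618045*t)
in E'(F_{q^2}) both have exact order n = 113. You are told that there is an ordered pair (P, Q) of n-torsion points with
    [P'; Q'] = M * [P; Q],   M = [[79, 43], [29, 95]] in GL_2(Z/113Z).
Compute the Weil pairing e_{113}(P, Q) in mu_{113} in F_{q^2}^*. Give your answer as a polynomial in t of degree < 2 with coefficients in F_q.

6087676793020 + 7539378661749*t

Since e_{113}(P,P)=e_{113}(Q,Q)=1 and e_{113}(Q,P)=e_{113}(P,Q)^{-1}, expanding e_{113}(79*P + 43*Q,29*P + 95*Q) leaves e(P,Q)^det(M).
det(M) mod 113 = 43; its inverse in (Z/113)^* is 92 (check: 43*92 mod 113 = 1).
Run Miller on y^2=x^3+17744408490156*x+8101500997515 over F_{17989250203753}: ladder 1110001 (7 bits); e = f_P(D_Q)/f_Q(D_P).
e_{113}(P',Q') = 10407234159160 + 5075847008204*t.
Finally e_{113}(P,Q) = 6087676793020 + 7539378661749*t.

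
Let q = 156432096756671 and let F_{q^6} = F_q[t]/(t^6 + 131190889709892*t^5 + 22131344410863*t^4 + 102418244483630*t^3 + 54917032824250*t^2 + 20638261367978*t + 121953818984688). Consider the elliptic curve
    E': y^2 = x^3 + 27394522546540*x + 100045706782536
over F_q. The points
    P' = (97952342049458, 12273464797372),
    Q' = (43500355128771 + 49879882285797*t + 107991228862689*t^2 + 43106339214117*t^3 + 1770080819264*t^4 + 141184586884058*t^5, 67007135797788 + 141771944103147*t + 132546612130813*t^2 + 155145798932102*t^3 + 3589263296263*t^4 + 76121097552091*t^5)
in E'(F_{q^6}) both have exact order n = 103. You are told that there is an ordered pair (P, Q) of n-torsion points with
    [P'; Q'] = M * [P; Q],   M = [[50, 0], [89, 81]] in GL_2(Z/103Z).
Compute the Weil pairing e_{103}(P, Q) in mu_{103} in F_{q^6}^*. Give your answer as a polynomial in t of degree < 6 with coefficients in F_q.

Under M = [[50,0],[89,81]] in GL_2(Z/103), e_{103}(P',Q') = e_{103}(P,Q)^(50*81-0*89 mod 103).
Hence e(P,Q) = e(P',Q')^{25} where 25 = 33^{-1} mod 103.
Build f_{103,P'} and f_{103,Q'} via the 7-bit ladder of 103=1100111_2; evaluate at shifted divisors; quotient in F_{156432096756671^6}.
Miller gives e_{103}(P',Q') = 40339996816170 + 59689073745621*t + 141551062746637*t^2 + 47040248308384*t^3 + 141018249468160*t^4 + 60589918786551*t^5 in F_{156432096756671^6}.
Hence e(P,Q) = 116730504019424 + 149488792620257*t + 28609903800523*t^2 + 88472770840810*t^3 + 51263104830724*t^4 + 135654954013475*t^5 in F_{156432096756671^6}^*.

116730504019424 + 149488792620257*t + 28609903800523*t^2 + 88472770840810*t^3 + 51263104830724*t^4 + 135654954013475*t^5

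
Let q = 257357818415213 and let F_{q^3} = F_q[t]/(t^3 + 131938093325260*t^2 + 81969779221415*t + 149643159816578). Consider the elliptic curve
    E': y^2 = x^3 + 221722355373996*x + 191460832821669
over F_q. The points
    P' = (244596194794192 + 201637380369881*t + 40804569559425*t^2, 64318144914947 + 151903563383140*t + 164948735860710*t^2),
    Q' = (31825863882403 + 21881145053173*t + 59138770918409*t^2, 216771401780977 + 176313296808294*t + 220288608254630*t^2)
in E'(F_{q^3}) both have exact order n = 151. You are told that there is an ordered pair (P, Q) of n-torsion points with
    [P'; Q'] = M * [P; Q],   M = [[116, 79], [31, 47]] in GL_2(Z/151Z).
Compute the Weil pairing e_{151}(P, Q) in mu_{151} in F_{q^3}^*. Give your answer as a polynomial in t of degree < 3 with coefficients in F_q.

e_{151}(aP+bQ,cP+dQ) = e_{151}(P,Q)^(ad-bc); with (a,b,c,d)=(116,79,31,47) this gives the det-151 law.
Hence e(P,Q) = e(P',Q')^{71} where 71 = 134^{-1} mod 151.
n = 151 = (10010111)_2 (8 bits, wt 5); accumulate f_{151,P'}(Q'+S)/f_{151,P'}(S) along the 7-step ladder.
f_P(D_Q)/f_Q(D_P) = 126838163459552 + 253281648233627*t + 219801893867436*t^2.
Hence e(P,Q) = 128246714452503 + 242715424074591*t + 10850090468000*t^2 in F_{257357818415213^3}^*.

128246714452503 + 242715424074591*t + 10850090468000*t^2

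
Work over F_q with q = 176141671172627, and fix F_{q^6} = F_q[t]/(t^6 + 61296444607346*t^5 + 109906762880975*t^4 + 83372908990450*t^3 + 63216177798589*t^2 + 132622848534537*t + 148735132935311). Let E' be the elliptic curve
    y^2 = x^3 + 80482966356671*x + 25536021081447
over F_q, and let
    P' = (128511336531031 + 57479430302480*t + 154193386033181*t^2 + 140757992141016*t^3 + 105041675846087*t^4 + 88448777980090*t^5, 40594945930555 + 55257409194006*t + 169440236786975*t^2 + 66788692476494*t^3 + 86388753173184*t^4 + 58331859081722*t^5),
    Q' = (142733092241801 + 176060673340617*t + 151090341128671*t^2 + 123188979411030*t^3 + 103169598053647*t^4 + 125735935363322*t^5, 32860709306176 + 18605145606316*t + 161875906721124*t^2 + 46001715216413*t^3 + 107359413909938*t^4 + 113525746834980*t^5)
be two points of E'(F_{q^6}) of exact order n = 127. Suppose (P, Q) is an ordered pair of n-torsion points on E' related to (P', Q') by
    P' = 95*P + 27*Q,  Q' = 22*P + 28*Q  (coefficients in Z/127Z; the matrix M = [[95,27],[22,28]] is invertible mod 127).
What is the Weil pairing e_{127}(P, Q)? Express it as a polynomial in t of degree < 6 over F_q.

e_{127}(aP+bQ,cP+dQ) = e_{127}(P,Q)^(ad-bc); with (a,b,c,d)=(95,27,22,28) this gives the det-127 law.
95*28 - 27*22 = 2066; reduced mod 127: det = 34, inverse 71.
7-bit Miller (1111111) on E'/F_{176141671172627} with a'=80482966356671, b'=25536021081447: accumulate tangent/chord ratios at Q'+S and P'+S'.
e_{127}(P',Q') = 111787312219092 + 175115903014391*t + 147108625026935*t^2 + 123118912173129*t^3 + 160216048107690*t^4 + 14933096527261*t^5.
e_{127}(P,Q) = (111787312219092 + 175115903014391*t + 147108625026935*t^2 + 123118912173129*t^3 + 160216048107690*t^4 + 14933096527261*t^5)^{71} = 38159997807370 + 24609211250577*t + 12091676847024*t^2 + 124557405502901*t^3 + 150063649579744*t^4 + 164252208615316*t^5.

38159997807370 + 24609211250577*t + 12091676847024*t^2 + 124557405502901*t^3 + 150063649579744*t^4 + 164252208615316*t^5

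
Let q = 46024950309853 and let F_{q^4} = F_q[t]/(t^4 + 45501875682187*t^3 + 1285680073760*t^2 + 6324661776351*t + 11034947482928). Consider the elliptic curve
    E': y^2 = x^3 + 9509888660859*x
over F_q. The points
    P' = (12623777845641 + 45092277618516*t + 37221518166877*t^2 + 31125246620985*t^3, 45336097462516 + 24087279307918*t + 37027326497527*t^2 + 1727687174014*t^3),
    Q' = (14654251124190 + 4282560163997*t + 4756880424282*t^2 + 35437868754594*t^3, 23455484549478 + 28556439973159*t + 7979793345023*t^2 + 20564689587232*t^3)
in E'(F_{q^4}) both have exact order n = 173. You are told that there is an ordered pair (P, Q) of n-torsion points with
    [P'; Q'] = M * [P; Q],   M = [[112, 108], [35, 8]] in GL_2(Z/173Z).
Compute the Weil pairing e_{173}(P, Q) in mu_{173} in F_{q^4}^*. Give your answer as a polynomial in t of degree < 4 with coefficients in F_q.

Alternating bilinearity on E[173] (values in mu_{173} in F_{46024950309853^4}) gives e(P',Q') = e(P,Q)^det(M).
det M = 112*8 - 108*35 = -2884 = 57 (mod 173); 57^{-1} = 85 (mod 173).
Miller loop for e_{173} over F_{46024950309853^4}: bits of 173 = 10101101; 7 double steps + 4 add steps, l/v at each.
f_P(D_Q)/f_Q(D_P) = 4438284480212 + 40366635923698*t + 43561101776354*t^2 + 44636558175204*t^3.
e_{173}(P,Q) = (4438284480212 + 40366635923698*t + 43561101776354*t^2 + 44636558175204*t^3)^{85} = 13008281015420 + 31029756320444*t + 12794263859354*t^2 + 26630395164785*t^3.

13008281015420 + 31029756320444*t + 12794263859354*t^2 + 26630395164785*t^3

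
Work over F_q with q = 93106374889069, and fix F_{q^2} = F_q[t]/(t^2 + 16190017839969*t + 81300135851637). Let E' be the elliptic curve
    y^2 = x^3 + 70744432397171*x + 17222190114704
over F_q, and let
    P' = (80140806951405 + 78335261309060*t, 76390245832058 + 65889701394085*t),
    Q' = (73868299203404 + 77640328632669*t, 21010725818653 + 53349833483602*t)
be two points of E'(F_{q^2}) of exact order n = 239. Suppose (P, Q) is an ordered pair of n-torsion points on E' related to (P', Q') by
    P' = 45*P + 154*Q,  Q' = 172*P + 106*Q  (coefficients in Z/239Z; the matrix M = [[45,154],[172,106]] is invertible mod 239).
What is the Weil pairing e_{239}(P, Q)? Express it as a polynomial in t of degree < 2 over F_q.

36474214135470 + 7697765392830*t

e_{239}(aP+bQ,cP+dQ) = e_{239}(P,Q)^(ad-bc); with (a,b,c,d)=(45,154,172,106) this gives the det-239 law.
45*106 - 154*172 = -21718; reduced mod 239: det = 31, inverse 54.
n = 239 = (11101111)_2 (8 bits, wt 7); accumulate f_{239,P'}(Q'+S)/f_{239,P'}(S) along the 7-step ladder.
So e_{239}(P',Q') = 15819118337437 + 56255362098563*t.
Finally e_{239}(P,Q) = 36474214135470 + 7697765392830*t.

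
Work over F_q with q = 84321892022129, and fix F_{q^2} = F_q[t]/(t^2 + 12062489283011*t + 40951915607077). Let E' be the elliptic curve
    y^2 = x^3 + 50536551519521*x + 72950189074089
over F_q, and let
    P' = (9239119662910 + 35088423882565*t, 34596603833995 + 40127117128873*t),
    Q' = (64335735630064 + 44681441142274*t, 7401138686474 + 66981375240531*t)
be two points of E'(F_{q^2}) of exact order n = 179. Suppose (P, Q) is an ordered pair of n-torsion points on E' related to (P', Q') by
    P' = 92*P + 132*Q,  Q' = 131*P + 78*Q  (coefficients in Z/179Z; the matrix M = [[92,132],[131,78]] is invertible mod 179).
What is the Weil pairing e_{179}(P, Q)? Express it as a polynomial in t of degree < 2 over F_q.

75365418279612 + 36061362997144*t

The 179-Weil pairing on E[179] over F_{84321892022129} is alternating-bilinear: e_{179}(P',Q') = e_{179}(P,Q)^det(M).
det M = 92*78 - 132*131 = -10116 = 87 (mod 179); 87^{-1} = 107 (mod 179).
8-bit Miller (10110011) on E'/F_{84321892022129} with a'=50536551519521, b'=72950189074089: accumulate tangent/chord ratios at Q'+S and P'+S'.
Result: e(P',Q') = 51995417227913 + 49229507571736*t.
Finally e_{179}(P,Q) = 75365418279612 + 36061362997144*t.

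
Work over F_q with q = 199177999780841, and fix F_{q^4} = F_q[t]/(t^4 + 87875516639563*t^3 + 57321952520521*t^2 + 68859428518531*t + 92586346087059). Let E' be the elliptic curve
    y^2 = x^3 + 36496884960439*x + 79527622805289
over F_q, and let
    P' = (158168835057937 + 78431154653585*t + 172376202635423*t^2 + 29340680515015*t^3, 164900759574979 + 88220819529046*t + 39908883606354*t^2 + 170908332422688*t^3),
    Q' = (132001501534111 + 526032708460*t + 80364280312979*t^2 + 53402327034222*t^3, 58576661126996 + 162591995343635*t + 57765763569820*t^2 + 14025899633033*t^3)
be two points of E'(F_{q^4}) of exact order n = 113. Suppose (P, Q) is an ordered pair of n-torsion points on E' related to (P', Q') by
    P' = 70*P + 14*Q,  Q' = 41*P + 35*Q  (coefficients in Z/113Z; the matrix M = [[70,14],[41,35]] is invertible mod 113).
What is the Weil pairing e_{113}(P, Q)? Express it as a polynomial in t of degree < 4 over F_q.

Under M = [[70,14],[41,35]] in GL_2(Z/113), e_{113}(P',Q') = e_{113}(P,Q)^(70*35-14*41 mod 113).
Hence e(P,Q) = e(P',Q')^{5} where 5 = 68^{-1} mod 113.
Miller loop for e_{113} over F_{199177999780841^4}: bits of 113 = 1110001; 6 double steps + 3 add steps, l/v at each.
The quotient is 88819682673553 + 149527435899009*t + 194147974536867*t^2 + 53720283191415*t^3.
Finally e_{113}(P,Q) = 197903750902682 + 106132091925306*t + 169961423418371*t^2 + 179942849389916*t^3.

197903750902682 + 106132091925306*t + 169961423418371*t^2 + 179942849389916*t^3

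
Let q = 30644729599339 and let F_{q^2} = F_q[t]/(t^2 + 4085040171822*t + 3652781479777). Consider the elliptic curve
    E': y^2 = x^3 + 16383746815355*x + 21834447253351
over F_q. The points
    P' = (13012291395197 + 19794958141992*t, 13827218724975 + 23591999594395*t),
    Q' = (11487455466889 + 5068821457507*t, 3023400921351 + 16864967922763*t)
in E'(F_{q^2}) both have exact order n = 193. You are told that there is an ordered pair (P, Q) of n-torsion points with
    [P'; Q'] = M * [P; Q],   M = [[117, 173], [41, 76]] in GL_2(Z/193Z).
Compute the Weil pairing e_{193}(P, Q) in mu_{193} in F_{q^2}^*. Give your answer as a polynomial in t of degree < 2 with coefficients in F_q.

15940489707389 + 19744532442282*t

Since e_{193}(P,P)=e_{193}(Q,Q)=1 and e_{193}(Q,P)=e_{193}(P,Q)^{-1}, expanding e_{193}(117*P + 173*Q,41*P + 76*Q) leaves e(P,Q)^det(M).
det M = 117*76 - 173*41 = 1799 = 62 (mod 193); 62^{-1} = 165 (mod 193).
Double-and-add over 11000001: 8-1 doublings, 3-1 additions; each step l_{T,T}/v_{2T} or l_{T,P'}/v at Q'+S for random S.
f_P(D_Q)/f_Q(D_P) = 4310314574616 + 14102935800644*t.
Thus e_{193}(P,Q) = 15940489707389 + 19744532442282*t.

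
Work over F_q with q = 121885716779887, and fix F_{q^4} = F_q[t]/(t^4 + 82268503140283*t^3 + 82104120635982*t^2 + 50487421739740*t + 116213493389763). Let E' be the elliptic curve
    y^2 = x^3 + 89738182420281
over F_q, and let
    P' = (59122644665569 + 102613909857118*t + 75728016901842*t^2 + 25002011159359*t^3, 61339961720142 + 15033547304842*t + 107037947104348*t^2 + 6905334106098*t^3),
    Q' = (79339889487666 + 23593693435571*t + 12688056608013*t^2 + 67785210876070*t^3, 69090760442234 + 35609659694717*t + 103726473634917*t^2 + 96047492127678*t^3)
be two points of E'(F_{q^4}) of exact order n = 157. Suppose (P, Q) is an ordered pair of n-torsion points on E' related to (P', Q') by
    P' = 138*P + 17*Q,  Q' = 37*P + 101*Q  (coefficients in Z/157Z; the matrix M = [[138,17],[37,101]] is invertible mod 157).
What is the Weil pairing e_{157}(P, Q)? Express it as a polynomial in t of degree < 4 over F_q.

Since e_{157}(P,P)=e_{157}(Q,Q)=1 and e_{157}(Q,P)=e_{157}(P,Q)^{-1}, expanding e_{157}(138*P + 17*Q,37*P + 101*Q) leaves e(P,Q)^det(M).
So e_{157}(P,Q) = e_{157}(P',Q')^{109}, since 121*109 = 1 mod 157.
Run Miller on y^2=x^3+89738182420281 over F_{121885716779887}: ladder 10011101 (8 bits); e = f_P(D_Q)/f_Q(D_P).
The quotient is 45487942148639 + 72171972330180*t + 23943927551185*t^2 + 76673729119868*t^3.
e_{157}(P,Q) = (45487942148639 + 72171972330180*t + 23943927551185*t^2 + 76673729119868*t^3)^{109} = 42375019740107 + 111860817426251*t + 67068329441585*t^2 + 60775589714524*t^3.

42375019740107 + 111860817426251*t + 67068329441585*t^2 + 60775589714524*t^3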